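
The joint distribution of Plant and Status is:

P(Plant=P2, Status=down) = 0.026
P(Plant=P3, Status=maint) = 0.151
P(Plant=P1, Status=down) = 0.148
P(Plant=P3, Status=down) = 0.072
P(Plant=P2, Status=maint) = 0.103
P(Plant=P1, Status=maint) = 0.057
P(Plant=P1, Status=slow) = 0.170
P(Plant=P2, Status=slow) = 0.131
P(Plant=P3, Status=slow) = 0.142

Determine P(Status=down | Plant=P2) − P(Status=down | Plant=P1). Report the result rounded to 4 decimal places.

-0.2947

P(Plant=P2) = 0.131 + 0.026 + 0.103 = 0.260; P(Status=down | Plant=P2) = 0.026/0.260 = 0.10000.
P(Plant=P1) = 0.170 + 0.148 + 0.057 = 0.375; P(Status=down | Plant=P1) = 0.148/0.375 = 0.39467.
Difference = -0.2947.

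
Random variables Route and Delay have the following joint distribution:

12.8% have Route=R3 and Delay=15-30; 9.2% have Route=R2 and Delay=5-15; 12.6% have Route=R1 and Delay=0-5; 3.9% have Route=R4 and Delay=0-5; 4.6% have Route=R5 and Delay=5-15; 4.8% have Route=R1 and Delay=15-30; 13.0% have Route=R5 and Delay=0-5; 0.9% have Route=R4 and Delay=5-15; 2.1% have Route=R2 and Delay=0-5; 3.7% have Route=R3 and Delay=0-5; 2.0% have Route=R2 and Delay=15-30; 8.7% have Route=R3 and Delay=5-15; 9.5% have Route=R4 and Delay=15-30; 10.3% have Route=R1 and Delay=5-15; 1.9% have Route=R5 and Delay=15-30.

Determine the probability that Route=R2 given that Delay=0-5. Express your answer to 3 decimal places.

P(Delay=0-5) = 0.126 + 0.021 + 0.037 + 0.039 + 0.130 = 0.353.
P(Route=R2 | Delay=0-5) = 0.021/0.353 = 0.059.

0.059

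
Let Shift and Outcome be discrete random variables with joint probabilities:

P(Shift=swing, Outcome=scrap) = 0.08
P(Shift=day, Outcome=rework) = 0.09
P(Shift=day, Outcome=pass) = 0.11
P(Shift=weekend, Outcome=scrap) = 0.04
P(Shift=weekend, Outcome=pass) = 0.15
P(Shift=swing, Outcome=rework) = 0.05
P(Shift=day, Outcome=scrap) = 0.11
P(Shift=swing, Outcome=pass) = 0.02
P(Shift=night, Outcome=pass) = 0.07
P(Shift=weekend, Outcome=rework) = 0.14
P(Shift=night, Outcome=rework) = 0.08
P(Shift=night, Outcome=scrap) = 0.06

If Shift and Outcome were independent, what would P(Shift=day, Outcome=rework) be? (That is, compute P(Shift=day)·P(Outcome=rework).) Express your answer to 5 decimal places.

P(Shift=day) = 0.11 + 0.09 + 0.11 = 0.31.
P(Outcome=rework) = 0.09 + 0.05 + 0.08 + 0.14 = 0.36.
Product: 0.31 × 0.36 = 0.11160.

0.11160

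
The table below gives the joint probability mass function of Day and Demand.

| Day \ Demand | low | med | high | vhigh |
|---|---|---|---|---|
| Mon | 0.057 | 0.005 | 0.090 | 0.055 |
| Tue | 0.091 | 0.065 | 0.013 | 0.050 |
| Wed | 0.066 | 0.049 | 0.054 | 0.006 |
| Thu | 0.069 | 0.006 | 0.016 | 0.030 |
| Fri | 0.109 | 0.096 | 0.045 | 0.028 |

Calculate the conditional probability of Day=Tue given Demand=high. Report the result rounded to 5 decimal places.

0.05963

P(Demand=high) = 0.090 + 0.013 + 0.054 + 0.016 + 0.045 = 0.218.
P(Day=Tue | Demand=high) = 0.013/0.218 = 0.05963.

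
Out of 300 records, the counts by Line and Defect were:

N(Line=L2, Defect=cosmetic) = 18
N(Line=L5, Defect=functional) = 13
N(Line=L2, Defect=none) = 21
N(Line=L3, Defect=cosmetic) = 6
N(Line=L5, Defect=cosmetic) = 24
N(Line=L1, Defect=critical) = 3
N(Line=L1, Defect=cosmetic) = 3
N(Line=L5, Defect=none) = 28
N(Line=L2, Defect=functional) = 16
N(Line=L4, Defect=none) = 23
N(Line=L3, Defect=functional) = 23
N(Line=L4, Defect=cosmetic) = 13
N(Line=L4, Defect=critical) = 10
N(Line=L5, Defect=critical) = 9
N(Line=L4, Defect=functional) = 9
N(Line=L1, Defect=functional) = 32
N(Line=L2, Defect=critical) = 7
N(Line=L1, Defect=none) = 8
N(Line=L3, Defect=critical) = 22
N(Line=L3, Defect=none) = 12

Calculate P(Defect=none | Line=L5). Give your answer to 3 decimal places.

0.378

Total with Line=L5: 28 + 24 + 13 + 9 = 74.
P(Defect=none | Line=L5) = 28/74 = 0.378.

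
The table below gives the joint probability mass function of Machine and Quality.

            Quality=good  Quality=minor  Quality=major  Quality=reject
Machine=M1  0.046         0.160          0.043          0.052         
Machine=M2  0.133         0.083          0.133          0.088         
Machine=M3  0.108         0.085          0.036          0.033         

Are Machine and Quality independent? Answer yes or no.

no

P(Machine=M1) = 0.301 and P(Quality=minor) = 0.328, so their product is 0.09873, but P(Machine=M1, Quality=minor) = 0.160. Since these differ, Machine and Quality are not independent.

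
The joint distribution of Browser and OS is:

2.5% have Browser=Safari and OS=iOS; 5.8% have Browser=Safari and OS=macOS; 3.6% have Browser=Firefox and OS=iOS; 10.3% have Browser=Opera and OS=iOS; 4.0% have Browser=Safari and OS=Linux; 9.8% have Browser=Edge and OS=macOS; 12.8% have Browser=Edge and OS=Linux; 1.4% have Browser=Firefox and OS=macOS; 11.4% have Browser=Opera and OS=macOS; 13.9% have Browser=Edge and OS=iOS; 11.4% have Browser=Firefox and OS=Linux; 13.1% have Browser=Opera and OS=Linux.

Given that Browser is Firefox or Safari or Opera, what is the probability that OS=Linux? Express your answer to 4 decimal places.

P(Browser=Firefox) = 0.014 + 0.114 + 0.036 = 0.164.
P(Browser=Safari) = 0.058 + 0.040 + 0.025 = 0.123.
P(Browser=Opera) = 0.114 + 0.131 + 0.103 = 0.348.
P(Browser ∈ {Firefox, Safari, Opera}) = 0.164 + 0.123 + 0.348 = 0.635; P(OS=Linux, Browser ∈ {Firefox, Safari, Opera}) = 0.114 + 0.040 + 0.131 = 0.285.
P(OS=Linux | Browser ∈ {Firefox, Safari, Opera}) = 0.285/0.635 = 0.4488.

0.4488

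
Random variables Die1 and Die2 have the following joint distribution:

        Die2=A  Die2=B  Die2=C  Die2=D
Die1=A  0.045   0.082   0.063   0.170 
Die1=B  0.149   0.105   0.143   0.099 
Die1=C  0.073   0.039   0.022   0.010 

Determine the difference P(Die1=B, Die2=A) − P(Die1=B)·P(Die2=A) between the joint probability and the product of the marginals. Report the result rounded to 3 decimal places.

0.017

P(Die1=B) = 0.149 + 0.105 + 0.143 + 0.099 = 0.496.
P(Die2=A) = 0.045 + 0.149 + 0.073 = 0.267.
P(Die1=B, Die2=A) − P(Die1=B)P(Die2=A) = 0.149 − 0.496×0.267 = 0.017.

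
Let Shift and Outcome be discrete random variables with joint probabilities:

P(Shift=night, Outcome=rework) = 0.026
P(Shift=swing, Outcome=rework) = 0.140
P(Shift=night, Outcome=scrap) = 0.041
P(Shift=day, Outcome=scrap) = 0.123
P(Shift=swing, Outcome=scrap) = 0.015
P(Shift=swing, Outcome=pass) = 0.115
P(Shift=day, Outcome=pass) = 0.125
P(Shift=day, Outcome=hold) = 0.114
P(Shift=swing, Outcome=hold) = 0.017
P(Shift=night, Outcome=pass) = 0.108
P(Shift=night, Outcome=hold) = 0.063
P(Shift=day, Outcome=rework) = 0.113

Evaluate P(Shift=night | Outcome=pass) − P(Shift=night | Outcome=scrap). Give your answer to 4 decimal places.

0.0813

P(Outcome=pass) = 0.125 + 0.115 + 0.108 = 0.348; P(Shift=night | Outcome=pass) = 0.108/0.348 = 0.31034.
P(Outcome=scrap) = 0.123 + 0.015 + 0.041 = 0.179; P(Shift=night | Outcome=scrap) = 0.041/0.179 = 0.22905.
Difference = 0.0813.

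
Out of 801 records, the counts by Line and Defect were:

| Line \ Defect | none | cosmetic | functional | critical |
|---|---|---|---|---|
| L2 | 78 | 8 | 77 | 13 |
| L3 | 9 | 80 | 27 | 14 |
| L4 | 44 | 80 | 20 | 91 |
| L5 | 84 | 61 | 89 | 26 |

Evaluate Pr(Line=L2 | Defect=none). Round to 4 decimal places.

0.3628

Total with Defect=none: 78 + 9 + 44 + 84 = 215.
P(Line=L2 | Defect=none) = 78/215 = 0.3628.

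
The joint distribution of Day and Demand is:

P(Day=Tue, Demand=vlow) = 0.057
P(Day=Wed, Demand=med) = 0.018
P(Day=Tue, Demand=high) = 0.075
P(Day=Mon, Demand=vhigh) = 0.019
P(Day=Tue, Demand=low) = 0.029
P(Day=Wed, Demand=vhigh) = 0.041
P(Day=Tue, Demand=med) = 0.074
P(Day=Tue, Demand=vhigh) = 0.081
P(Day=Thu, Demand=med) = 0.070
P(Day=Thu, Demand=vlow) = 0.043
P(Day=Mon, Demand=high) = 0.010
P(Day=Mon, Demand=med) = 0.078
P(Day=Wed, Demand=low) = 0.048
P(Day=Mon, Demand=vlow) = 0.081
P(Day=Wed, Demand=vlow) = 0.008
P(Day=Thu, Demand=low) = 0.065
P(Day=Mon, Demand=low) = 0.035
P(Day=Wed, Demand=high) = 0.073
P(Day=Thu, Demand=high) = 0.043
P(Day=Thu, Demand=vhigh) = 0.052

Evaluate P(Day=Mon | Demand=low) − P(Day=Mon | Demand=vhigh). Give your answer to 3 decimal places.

0.099

P(Demand=low) = 0.035 + 0.029 + 0.048 + 0.065 = 0.177; P(Day=Mon | Demand=low) = 0.035/0.177 = 0.1977.
P(Demand=vhigh) = 0.019 + 0.081 + 0.041 + 0.052 = 0.193; P(Day=Mon | Demand=vhigh) = 0.019/0.193 = 0.0984.
Difference = 0.099.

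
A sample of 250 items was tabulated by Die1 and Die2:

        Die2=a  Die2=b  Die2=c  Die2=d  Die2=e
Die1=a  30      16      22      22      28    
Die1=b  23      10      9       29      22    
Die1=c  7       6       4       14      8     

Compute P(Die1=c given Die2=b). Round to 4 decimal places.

Total with Die2=b: 16 + 10 + 6 = 32.
P(Die1=c | Die2=b) = 6/32 = 0.1875.

0.1875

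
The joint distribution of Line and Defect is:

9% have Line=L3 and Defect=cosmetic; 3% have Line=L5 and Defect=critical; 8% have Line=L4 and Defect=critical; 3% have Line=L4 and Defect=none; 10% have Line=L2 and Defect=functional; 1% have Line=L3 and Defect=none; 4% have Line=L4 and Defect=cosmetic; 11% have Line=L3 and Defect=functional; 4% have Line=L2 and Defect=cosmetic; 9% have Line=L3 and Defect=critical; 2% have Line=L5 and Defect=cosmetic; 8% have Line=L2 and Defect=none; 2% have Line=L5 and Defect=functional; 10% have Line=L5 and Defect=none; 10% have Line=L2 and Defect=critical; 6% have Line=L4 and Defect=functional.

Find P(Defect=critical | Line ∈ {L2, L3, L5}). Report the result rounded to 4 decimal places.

0.2785

P(Line=L2) = 0.08 + 0.04 + 0.10 + 0.10 = 0.32.
P(Line=L3) = 0.01 + 0.09 + 0.11 + 0.09 = 0.30.
P(Line=L5) = 0.10 + 0.02 + 0.02 + 0.03 = 0.17.
P(Line ∈ {L2, L3, L5}) = 0.32 + 0.30 + 0.17 = 0.79; P(Defect=critical, Line ∈ {L2, L3, L5}) = 0.10 + 0.09 + 0.03 = 0.22.
P(Defect=critical | Line ∈ {L2, L3, L5}) = 0.22/0.79 = 0.2785.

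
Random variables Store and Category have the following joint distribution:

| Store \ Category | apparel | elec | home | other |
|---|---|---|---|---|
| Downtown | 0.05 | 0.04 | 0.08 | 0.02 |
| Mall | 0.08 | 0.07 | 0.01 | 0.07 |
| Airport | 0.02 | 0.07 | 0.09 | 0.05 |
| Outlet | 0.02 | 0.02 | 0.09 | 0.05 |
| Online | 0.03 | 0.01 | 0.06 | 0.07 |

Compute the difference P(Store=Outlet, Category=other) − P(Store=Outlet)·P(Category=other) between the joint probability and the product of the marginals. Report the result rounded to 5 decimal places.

0.00320

P(Store=Outlet) = 0.02 + 0.02 + 0.09 + 0.05 = 0.18.
P(Category=other) = 0.02 + 0.07 + 0.05 + 0.05 + 0.07 = 0.26.
P(Store=Outlet, Category=other) − P(Store=Outlet)P(Category=other) = 0.05 − 0.18×0.26 = 0.00320.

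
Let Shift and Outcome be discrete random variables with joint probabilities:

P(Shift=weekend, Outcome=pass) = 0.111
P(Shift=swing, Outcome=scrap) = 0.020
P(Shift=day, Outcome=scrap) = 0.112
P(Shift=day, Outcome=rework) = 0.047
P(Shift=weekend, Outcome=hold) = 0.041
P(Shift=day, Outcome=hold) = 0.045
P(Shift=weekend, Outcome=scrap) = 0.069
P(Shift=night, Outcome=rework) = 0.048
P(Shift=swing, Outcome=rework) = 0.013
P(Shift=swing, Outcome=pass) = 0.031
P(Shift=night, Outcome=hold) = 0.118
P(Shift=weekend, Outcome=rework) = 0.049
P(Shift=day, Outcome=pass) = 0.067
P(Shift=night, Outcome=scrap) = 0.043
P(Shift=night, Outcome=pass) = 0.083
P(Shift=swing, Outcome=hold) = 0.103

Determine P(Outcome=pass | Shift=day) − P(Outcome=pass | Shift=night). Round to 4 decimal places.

P(Shift=day) = 0.067 + 0.047 + 0.112 + 0.045 = 0.271; P(Outcome=pass | Shift=day) = 0.067/0.271 = 0.24723.
P(Shift=night) = 0.083 + 0.048 + 0.043 + 0.118 = 0.292; P(Outcome=pass | Shift=night) = 0.083/0.292 = 0.28425.
Difference = -0.0370.

-0.0370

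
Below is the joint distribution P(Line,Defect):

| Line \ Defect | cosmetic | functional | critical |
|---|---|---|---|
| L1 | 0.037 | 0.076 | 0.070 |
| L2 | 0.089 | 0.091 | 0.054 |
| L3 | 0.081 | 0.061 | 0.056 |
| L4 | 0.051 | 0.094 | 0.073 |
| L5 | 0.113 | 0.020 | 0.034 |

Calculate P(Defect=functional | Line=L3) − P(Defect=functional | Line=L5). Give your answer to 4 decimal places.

P(Line=L3) = 0.081 + 0.061 + 0.056 = 0.198; P(Defect=functional | Line=L3) = 0.061/0.198 = 0.30808.
P(Line=L5) = 0.113 + 0.020 + 0.034 = 0.167; P(Defect=functional | Line=L5) = 0.020/0.167 = 0.11976.
Difference = 0.1883.

0.1883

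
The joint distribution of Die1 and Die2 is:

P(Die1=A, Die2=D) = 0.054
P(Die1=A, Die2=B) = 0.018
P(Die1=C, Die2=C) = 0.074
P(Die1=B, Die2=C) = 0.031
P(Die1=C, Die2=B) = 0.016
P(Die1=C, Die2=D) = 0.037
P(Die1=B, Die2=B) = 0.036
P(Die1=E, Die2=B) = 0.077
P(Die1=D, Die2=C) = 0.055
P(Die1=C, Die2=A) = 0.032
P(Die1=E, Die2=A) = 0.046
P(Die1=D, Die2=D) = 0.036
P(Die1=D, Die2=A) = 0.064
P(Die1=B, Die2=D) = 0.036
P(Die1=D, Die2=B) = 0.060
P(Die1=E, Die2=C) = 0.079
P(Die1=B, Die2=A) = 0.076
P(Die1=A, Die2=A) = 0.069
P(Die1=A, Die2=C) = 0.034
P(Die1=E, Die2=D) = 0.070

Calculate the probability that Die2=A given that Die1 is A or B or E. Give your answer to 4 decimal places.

0.3051

P(Die1=A) = 0.069 + 0.018 + 0.034 + 0.054 = 0.175.
P(Die1=B) = 0.076 + 0.036 + 0.031 + 0.036 = 0.179.
P(Die1=E) = 0.046 + 0.077 + 0.079 + 0.070 = 0.272.
P(Die1 ∈ {A, B, E}) = 0.175 + 0.179 + 0.272 = 0.626; P(Die2=A, Die1 ∈ {A, B, E}) = 0.069 + 0.076 + 0.046 = 0.191.
P(Die2=A | Die1 ∈ {A, B, E}) = 0.191/0.626 = 0.3051.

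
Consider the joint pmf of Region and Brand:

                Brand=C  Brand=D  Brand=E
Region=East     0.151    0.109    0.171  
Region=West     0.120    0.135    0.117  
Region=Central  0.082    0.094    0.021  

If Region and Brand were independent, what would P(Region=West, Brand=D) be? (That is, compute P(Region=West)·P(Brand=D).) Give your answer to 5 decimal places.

0.12574

P(Region=West) = 0.120 + 0.135 + 0.117 = 0.372.
P(Brand=D) = 0.109 + 0.135 + 0.094 = 0.338.
Product: 0.372 × 0.338 = 0.12574.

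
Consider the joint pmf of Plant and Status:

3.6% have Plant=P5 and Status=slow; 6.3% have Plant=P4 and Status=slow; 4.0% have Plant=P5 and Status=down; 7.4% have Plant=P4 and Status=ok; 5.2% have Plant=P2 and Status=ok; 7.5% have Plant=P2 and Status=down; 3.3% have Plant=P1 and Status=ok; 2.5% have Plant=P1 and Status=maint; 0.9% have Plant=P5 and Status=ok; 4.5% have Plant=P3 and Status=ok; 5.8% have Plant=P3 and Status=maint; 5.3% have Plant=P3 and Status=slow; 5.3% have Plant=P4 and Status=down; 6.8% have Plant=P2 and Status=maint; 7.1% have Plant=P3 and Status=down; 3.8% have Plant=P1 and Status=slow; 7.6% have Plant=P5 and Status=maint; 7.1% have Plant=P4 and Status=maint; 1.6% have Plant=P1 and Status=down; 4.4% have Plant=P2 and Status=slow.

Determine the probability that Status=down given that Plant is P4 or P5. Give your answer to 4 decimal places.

P(Plant=P4) = 0.074 + 0.063 + 0.053 + 0.071 = 0.261.
P(Plant=P5) = 0.009 + 0.036 + 0.040 + 0.076 = 0.161.
P(Plant ∈ {P4, P5}) = 0.261 + 0.161 = 0.422; P(Status=down, Plant ∈ {P4, P5}) = 0.053 + 0.040 = 0.093.
P(Status=down | Plant ∈ {P4, P5}) = 0.093/0.422 = 0.2204.

0.2204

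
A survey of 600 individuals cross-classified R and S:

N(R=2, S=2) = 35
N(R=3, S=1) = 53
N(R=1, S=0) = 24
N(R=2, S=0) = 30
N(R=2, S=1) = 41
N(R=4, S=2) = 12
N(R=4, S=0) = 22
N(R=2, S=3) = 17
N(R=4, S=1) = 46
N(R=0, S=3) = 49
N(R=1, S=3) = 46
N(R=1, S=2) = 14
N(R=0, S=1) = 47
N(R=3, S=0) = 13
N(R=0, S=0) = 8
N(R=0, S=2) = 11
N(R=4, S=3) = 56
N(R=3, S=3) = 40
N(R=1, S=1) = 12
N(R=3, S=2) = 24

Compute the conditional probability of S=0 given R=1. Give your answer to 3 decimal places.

Total with R=1: 24 + 12 + 14 + 46 = 96.
P(S=0 | R=1) = 24/96 = 0.250.

0.250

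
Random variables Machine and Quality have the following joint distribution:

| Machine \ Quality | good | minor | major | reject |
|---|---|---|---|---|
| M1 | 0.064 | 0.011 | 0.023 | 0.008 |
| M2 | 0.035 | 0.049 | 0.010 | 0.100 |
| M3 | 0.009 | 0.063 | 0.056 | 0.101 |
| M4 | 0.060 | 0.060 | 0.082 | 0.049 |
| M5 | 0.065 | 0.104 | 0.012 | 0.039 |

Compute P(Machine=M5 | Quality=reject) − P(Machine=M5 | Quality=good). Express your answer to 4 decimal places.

-0.1477

P(Quality=reject) = 0.008 + 0.100 + 0.101 + 0.049 + 0.039 = 0.297; P(Machine=M5 | Quality=reject) = 0.039/0.297 = 0.13131.
P(Quality=good) = 0.064 + 0.035 + 0.009 + 0.060 + 0.065 = 0.233; P(Machine=M5 | Quality=good) = 0.065/0.233 = 0.27897.
Difference = -0.1477.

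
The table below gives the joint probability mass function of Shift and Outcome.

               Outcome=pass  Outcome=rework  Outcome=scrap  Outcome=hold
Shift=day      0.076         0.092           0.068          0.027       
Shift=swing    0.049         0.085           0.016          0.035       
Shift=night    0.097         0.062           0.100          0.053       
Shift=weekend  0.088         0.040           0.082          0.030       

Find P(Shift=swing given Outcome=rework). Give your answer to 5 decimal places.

P(Outcome=rework) = 0.092 + 0.085 + 0.062 + 0.040 = 0.279.
P(Shift=swing | Outcome=rework) = 0.085/0.279 = 0.30466.

0.30466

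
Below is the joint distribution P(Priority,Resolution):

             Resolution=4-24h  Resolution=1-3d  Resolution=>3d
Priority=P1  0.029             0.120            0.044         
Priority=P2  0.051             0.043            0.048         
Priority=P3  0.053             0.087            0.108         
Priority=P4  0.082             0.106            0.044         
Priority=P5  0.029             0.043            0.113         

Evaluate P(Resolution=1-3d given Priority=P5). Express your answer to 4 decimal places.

0.2324

P(Priority=P5) = 0.029 + 0.043 + 0.113 = 0.185.
P(Resolution=1-3d | Priority=P5) = 0.043/0.185 = 0.2324.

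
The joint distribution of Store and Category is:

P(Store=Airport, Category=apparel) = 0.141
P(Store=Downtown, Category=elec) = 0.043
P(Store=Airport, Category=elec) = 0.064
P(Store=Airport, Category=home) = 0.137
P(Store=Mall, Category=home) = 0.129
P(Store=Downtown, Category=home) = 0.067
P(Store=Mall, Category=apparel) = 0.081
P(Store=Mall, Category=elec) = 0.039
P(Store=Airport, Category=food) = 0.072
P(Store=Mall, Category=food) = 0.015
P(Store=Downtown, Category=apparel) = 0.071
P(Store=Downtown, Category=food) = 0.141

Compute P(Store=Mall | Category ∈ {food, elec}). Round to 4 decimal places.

P(Category=food) = 0.141 + 0.015 + 0.072 = 0.228.
P(Category=elec) = 0.043 + 0.039 + 0.064 = 0.146.
P(Category ∈ {food, elec}) = 0.228 + 0.146 = 0.374; P(Store=Mall, Category ∈ {food, elec}) = 0.015 + 0.039 = 0.054.
P(Store=Mall | Category ∈ {food, elec}) = 0.054/0.374 = 0.1444.

0.1444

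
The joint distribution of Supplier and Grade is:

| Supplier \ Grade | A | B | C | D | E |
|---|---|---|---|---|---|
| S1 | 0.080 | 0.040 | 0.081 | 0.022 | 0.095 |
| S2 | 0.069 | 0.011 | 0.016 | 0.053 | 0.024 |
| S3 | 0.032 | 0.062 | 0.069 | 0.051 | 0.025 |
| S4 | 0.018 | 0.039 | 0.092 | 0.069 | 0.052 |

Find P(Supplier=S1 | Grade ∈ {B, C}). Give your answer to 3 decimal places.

P(Grade=B) = 0.040 + 0.011 + 0.062 + 0.039 = 0.152.
P(Grade=C) = 0.081 + 0.016 + 0.069 + 0.092 = 0.258.
P(Grade ∈ {B, C}) = 0.152 + 0.258 = 0.410; P(Supplier=S1, Grade ∈ {B, C}) = 0.040 + 0.081 = 0.121.
P(Supplier=S1 | Grade ∈ {B, C}) = 0.121/0.410 = 0.295.

0.295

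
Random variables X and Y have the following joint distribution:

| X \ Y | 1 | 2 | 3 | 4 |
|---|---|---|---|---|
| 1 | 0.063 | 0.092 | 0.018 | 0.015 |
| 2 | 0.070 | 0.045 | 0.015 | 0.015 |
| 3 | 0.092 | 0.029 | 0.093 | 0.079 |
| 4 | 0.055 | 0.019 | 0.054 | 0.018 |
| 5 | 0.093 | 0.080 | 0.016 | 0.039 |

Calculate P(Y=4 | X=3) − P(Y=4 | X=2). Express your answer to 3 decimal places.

0.166

P(X=3) = 0.092 + 0.029 + 0.093 + 0.079 = 0.293; P(Y=4 | X=3) = 0.079/0.293 = 0.2696.
P(X=2) = 0.070 + 0.045 + 0.015 + 0.015 = 0.145; P(Y=4 | X=2) = 0.015/0.145 = 0.1034.
Difference = 0.166.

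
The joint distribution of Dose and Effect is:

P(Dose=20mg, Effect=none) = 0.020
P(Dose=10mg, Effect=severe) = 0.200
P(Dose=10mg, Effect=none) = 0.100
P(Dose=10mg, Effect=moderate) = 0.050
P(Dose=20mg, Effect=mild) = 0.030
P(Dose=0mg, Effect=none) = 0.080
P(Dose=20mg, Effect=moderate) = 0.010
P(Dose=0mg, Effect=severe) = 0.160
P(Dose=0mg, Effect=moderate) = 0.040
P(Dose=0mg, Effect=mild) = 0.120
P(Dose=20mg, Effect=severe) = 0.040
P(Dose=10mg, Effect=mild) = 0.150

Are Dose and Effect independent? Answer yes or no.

yes

Every cell satisfies P(Dose,Effect) = P(Dose)·P(Effect). For instance P(Dose=0mg) = 0.400, P(Effect=none) = 0.200, and 0.400×0.200 = 0.080 matches the joint entry. So Dose and Effect are independent.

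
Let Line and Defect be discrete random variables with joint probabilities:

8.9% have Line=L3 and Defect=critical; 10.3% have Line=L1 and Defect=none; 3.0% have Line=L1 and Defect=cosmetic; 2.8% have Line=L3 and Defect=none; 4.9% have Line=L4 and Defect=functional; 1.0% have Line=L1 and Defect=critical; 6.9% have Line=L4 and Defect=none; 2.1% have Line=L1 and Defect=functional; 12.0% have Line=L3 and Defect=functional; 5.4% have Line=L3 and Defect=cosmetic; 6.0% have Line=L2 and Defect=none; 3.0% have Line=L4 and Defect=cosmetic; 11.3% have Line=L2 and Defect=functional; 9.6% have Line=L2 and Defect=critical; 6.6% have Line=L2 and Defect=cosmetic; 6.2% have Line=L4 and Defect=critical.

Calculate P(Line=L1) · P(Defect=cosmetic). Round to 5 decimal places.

P(Line=L1) = 0.103 + 0.030 + 0.021 + 0.010 = 0.164.
P(Defect=cosmetic) = 0.030 + 0.066 + 0.054 + 0.030 = 0.180.
Product: 0.164 × 0.180 = 0.02952.

0.02952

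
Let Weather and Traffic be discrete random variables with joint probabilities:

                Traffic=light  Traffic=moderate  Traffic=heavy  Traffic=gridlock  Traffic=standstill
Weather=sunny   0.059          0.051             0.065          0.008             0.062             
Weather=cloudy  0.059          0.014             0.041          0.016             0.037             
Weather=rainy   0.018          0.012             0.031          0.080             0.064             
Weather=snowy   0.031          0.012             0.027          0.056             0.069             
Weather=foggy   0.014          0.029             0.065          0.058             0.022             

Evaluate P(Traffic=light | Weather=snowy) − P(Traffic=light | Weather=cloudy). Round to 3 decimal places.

P(Weather=snowy) = 0.031 + 0.012 + 0.027 + 0.056 + 0.069 = 0.195; P(Traffic=light | Weather=snowy) = 0.031/0.195 = 0.1590.
P(Weather=cloudy) = 0.059 + 0.014 + 0.041 + 0.016 + 0.037 = 0.167; P(Traffic=light | Weather=cloudy) = 0.059/0.167 = 0.3533.
Difference = -0.194.

-0.194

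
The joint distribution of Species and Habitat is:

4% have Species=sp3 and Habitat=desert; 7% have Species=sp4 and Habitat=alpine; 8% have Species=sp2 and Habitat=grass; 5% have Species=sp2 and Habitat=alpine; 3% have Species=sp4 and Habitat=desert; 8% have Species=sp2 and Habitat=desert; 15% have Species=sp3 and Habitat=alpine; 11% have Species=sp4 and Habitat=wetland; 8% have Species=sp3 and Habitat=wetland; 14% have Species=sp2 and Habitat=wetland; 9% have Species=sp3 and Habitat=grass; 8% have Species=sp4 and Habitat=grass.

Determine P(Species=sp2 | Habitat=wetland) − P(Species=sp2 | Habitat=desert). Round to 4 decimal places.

-0.1091

P(Habitat=wetland) = 0.14 + 0.08 + 0.11 = 0.33; P(Species=sp2 | Habitat=wetland) = 0.14/0.33 = 0.42424.
P(Habitat=desert) = 0.08 + 0.04 + 0.03 = 0.15; P(Species=sp2 | Habitat=desert) = 0.08/0.15 = 0.53333.
Difference = -0.1091.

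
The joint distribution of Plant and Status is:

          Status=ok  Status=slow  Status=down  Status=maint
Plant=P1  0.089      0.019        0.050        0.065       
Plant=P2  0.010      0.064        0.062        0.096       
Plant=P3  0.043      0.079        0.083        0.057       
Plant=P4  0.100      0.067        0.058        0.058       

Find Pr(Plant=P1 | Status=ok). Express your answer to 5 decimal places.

P(Status=ok) = 0.089 + 0.010 + 0.043 + 0.100 = 0.242.
P(Plant=P1 | Status=ok) = 0.089/0.242 = 0.36777.

0.36777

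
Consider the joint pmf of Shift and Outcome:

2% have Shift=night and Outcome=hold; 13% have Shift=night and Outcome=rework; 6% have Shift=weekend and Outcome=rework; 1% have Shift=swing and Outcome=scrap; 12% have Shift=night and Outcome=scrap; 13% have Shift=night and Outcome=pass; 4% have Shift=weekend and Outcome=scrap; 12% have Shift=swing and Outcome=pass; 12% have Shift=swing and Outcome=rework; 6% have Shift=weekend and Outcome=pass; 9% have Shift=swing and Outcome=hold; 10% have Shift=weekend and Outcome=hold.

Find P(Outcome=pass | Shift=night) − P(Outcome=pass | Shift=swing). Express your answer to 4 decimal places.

-0.0279

P(Shift=night) = 0.13 + 0.13 + 0.12 + 0.02 = 0.40; P(Outcome=pass | Shift=night) = 0.13/0.40 = 0.32500.
P(Shift=swing) = 0.12 + 0.12 + 0.01 + 0.09 = 0.34; P(Outcome=pass | Shift=swing) = 0.12/0.34 = 0.35294.
Difference = -0.0279.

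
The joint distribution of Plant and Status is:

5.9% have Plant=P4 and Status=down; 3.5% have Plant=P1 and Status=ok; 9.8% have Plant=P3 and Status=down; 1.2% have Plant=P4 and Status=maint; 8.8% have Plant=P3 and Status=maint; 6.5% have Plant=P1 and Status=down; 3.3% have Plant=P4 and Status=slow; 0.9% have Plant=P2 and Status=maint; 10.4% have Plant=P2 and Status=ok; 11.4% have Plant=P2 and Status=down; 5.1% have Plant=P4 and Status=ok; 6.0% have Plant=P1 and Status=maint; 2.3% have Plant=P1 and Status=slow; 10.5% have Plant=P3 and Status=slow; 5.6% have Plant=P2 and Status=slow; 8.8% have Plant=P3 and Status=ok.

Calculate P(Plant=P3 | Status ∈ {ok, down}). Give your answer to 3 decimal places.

0.303

P(Status=ok) = 0.035 + 0.104 + 0.088 + 0.051 = 0.278.
P(Status=down) = 0.065 + 0.114 + 0.098 + 0.059 = 0.336.
P(Status ∈ {ok, down}) = 0.278 + 0.336 = 0.614; P(Plant=P3, Status ∈ {ok, down}) = 0.088 + 0.098 = 0.186.
P(Plant=P3 | Status ∈ {ok, down}) = 0.186/0.614 = 0.303.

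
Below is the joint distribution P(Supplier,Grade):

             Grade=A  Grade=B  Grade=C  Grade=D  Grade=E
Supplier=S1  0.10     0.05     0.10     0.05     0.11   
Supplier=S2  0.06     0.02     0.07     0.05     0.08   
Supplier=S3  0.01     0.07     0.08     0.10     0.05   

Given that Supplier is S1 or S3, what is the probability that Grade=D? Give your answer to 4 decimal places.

P(Supplier=S1) = 0.10 + 0.05 + 0.10 + 0.05 + 0.11 = 0.41.
P(Supplier=S3) = 0.01 + 0.07 + 0.08 + 0.10 + 0.05 = 0.31.
P(Supplier ∈ {S1, S3}) = 0.41 + 0.31 = 0.72; P(Grade=D, Supplier ∈ {S1, S3}) = 0.05 + 0.10 = 0.15.
P(Grade=D | Supplier ∈ {S1, S3}) = 0.15/0.72 = 0.2083.

0.2083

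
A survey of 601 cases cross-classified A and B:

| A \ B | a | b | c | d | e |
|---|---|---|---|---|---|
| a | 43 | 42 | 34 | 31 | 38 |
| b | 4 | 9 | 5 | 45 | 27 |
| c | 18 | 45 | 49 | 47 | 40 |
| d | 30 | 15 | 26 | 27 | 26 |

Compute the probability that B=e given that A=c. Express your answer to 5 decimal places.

0.20101

Total with A=c: 18 + 45 + 49 + 47 + 40 = 199.
P(B=e | A=c) = 40/199 = 0.20101.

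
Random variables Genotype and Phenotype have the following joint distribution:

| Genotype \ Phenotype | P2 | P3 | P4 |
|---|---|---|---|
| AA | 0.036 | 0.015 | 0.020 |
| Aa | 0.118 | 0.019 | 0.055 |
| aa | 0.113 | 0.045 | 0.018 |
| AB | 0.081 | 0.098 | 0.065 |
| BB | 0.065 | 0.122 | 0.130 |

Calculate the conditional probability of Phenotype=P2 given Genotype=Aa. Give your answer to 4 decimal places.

P(Genotype=Aa) = 0.118 + 0.019 + 0.055 = 0.192.
P(Phenotype=P2 | Genotype=Aa) = 0.118/0.192 = 0.6146.

0.6146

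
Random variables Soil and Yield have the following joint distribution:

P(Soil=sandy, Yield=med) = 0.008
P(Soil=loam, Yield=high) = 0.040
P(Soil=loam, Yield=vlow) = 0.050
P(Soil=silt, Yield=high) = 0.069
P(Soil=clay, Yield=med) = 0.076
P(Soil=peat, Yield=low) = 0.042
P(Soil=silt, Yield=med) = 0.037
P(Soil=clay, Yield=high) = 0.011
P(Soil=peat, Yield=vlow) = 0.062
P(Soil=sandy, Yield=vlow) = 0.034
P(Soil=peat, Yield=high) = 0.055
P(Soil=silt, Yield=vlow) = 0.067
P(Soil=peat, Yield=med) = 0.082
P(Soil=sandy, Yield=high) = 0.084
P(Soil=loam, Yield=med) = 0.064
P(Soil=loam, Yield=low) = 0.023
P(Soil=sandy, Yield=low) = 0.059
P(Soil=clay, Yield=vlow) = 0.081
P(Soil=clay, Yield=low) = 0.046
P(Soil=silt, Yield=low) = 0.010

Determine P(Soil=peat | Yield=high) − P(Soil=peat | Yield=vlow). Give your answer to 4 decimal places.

0.0015

P(Yield=high) = 0.084 + 0.040 + 0.011 + 0.069 + 0.055 = 0.259; P(Soil=peat | Yield=high) = 0.055/0.259 = 0.21236.
P(Yield=vlow) = 0.034 + 0.050 + 0.081 + 0.067 + 0.062 = 0.294; P(Soil=peat | Yield=vlow) = 0.062/0.294 = 0.21088.
Difference = 0.0015.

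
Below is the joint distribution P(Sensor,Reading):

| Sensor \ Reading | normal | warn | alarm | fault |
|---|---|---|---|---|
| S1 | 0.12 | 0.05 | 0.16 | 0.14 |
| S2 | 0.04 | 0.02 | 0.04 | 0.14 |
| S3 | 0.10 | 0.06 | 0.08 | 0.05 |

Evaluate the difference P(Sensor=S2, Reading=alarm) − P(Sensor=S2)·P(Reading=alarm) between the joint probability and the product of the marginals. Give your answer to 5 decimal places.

P(Sensor=S2) = 0.04 + 0.02 + 0.04 + 0.14 = 0.24.
P(Reading=alarm) = 0.16 + 0.04 + 0.08 = 0.28.
P(Sensor=S2, Reading=alarm) − P(Sensor=S2)P(Reading=alarm) = 0.04 − 0.24×0.28 = -0.02720.

-0.02720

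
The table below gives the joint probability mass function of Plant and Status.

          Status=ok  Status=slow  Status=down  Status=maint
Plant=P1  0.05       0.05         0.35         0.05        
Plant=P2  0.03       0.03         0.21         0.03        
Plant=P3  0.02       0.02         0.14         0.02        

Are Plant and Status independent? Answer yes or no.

Every cell satisfies P(Plant,Status) = P(Plant)·P(Status). For instance P(Plant=P1) = 0.50, P(Status=down) = 0.70, and 0.50×0.70 = 0.35 matches the joint entry. So Plant and Status are independent.

yes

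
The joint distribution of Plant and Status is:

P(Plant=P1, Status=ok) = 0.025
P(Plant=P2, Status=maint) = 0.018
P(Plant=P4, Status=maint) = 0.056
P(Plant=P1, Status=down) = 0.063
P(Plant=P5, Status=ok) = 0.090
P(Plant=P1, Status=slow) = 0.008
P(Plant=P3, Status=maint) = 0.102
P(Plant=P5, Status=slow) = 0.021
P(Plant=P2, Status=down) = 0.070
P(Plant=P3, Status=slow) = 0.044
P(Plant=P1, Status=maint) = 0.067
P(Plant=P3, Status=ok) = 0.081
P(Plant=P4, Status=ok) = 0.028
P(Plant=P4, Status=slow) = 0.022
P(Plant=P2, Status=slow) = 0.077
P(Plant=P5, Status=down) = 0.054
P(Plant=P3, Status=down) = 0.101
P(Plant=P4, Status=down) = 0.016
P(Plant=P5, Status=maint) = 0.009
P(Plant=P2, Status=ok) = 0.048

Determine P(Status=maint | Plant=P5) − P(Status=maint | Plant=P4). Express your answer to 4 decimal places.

-0.4073

P(Plant=P5) = 0.090 + 0.021 + 0.054 + 0.009 = 0.174; P(Status=maint | Plant=P5) = 0.009/0.174 = 0.05172.
P(Plant=P4) = 0.028 + 0.022 + 0.016 + 0.056 = 0.122; P(Status=maint | Plant=P4) = 0.056/0.122 = 0.45902.
Difference = -0.4073.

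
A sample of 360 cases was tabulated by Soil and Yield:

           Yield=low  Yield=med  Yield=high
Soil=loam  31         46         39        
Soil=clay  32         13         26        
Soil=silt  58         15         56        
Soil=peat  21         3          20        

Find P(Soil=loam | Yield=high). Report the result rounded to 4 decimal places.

Total with Yield=high: 39 + 26 + 56 + 20 = 141.
P(Soil=loam | Yield=high) = 39/141 = 0.2766.

0.2766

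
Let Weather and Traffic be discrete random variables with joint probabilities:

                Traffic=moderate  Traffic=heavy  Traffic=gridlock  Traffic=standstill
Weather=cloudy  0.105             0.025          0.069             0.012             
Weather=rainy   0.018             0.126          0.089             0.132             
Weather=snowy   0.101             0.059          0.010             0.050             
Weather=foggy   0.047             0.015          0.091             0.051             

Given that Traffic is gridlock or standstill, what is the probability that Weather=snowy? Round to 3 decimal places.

P(Traffic=gridlock) = 0.069 + 0.089 + 0.010 + 0.091 = 0.259.
P(Traffic=standstill) = 0.012 + 0.132 + 0.050 + 0.051 = 0.245.
P(Traffic ∈ {gridlock, standstill}) = 0.259 + 0.245 = 0.504; P(Weather=snowy, Traffic ∈ {gridlock, standstill}) = 0.010 + 0.050 = 0.060.
P(Weather=snowy | Traffic ∈ {gridlock, standstill}) = 0.060/0.504 = 0.119.

0.119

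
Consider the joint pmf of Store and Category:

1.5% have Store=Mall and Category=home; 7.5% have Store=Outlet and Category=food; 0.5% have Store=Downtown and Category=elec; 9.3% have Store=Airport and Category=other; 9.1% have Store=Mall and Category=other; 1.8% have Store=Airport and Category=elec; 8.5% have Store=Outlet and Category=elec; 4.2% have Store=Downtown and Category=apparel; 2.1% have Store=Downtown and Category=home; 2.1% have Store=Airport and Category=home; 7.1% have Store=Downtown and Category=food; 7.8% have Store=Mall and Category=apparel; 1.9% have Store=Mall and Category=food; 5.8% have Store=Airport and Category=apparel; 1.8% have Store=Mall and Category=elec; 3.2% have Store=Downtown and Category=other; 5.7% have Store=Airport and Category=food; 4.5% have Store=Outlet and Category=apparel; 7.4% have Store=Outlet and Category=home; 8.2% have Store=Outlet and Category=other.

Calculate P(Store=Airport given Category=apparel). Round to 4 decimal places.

P(Category=apparel) = 0.042 + 0.078 + 0.058 + 0.045 = 0.223.
P(Store=Airport | Category=apparel) = 0.058/0.223 = 0.2601.

0.2601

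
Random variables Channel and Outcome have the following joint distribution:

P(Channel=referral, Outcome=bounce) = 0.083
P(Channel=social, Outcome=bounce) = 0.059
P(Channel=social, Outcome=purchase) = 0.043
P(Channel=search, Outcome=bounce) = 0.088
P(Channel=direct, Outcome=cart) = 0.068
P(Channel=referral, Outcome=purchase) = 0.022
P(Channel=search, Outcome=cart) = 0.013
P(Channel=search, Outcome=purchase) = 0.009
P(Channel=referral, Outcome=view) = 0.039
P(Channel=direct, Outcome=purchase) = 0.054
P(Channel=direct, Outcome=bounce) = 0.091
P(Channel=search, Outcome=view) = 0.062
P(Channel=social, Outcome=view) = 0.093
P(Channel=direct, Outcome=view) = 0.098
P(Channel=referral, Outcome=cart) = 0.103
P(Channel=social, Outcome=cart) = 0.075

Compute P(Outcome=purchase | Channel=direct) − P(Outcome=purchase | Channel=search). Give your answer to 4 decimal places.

P(Channel=direct) = 0.091 + 0.098 + 0.068 + 0.054 = 0.311; P(Outcome=purchase | Channel=direct) = 0.054/0.311 = 0.17363.
P(Channel=search) = 0.088 + 0.062 + 0.013 + 0.009 = 0.172; P(Outcome=purchase | Channel=search) = 0.009/0.172 = 0.05233.
Difference = 0.1213.

0.1213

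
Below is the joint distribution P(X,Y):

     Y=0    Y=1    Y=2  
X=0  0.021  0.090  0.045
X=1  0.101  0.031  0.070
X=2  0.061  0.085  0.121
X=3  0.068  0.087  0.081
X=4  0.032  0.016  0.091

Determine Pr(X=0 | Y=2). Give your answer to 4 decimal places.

P(Y=2) = 0.045 + 0.070 + 0.121 + 0.081 + 0.091 = 0.408.
P(X=0 | Y=2) = 0.045/0.408 = 0.1103.

0.1103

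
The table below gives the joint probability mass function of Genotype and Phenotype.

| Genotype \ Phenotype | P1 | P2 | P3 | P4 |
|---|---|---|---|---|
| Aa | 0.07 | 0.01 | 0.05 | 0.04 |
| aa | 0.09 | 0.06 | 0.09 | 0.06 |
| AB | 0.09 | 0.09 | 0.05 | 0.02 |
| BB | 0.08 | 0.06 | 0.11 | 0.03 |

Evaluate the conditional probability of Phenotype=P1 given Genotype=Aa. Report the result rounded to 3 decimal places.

0.412

P(Genotype=Aa) = 0.07 + 0.01 + 0.05 + 0.04 = 0.17.
P(Phenotype=P1 | Genotype=Aa) = 0.07/0.17 = 0.412.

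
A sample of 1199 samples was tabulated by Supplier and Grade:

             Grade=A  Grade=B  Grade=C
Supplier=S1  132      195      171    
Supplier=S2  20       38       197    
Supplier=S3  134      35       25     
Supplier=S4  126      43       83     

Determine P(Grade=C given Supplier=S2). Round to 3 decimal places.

Total with Supplier=S2: 20 + 38 + 197 = 255.
P(Grade=C | Supplier=S2) = 197/255 = 0.773.

0.773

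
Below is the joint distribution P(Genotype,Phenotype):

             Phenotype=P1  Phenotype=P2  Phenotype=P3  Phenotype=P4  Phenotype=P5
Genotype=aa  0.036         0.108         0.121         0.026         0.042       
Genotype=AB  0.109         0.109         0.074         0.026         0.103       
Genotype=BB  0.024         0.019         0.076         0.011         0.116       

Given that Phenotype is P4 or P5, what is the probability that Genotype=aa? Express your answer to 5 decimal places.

P(Phenotype=P4) = 0.026 + 0.026 + 0.011 = 0.063.
P(Phenotype=P5) = 0.042 + 0.103 + 0.116 = 0.261.
P(Phenotype ∈ {P4, P5}) = 0.063 + 0.261 = 0.324; P(Genotype=aa, Phenotype ∈ {P4, P5}) = 0.026 + 0.042 = 0.068.
P(Genotype=aa | Phenotype ∈ {P4, P5}) = 0.068/0.324 = 0.20988.

0.20988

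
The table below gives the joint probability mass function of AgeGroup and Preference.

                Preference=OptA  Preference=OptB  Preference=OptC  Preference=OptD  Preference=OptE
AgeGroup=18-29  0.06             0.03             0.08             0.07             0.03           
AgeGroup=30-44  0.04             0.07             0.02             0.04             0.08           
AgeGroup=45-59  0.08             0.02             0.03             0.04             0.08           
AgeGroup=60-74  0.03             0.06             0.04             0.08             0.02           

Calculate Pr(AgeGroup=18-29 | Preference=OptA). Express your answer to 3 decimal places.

0.286

P(Preference=OptA) = 0.06 + 0.04 + 0.08 + 0.03 = 0.21.
P(AgeGroup=18-29 | Preference=OptA) = 0.06/0.21 = 0.286.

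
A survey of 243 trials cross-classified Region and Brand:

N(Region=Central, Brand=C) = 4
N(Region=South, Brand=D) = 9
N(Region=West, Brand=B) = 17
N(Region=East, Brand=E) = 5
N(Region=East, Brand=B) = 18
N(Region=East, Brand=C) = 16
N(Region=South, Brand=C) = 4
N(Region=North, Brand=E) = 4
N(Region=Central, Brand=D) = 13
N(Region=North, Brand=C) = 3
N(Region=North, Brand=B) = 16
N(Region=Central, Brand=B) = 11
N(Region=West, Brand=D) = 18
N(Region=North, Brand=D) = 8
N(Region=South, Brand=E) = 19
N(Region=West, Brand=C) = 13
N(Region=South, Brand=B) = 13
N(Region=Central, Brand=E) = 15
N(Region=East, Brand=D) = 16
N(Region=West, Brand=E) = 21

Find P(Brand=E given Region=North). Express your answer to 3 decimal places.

Total with Region=North: 16 + 3 + 8 + 4 = 31.
P(Brand=E | Region=North) = 4/31 = 0.129.

0.129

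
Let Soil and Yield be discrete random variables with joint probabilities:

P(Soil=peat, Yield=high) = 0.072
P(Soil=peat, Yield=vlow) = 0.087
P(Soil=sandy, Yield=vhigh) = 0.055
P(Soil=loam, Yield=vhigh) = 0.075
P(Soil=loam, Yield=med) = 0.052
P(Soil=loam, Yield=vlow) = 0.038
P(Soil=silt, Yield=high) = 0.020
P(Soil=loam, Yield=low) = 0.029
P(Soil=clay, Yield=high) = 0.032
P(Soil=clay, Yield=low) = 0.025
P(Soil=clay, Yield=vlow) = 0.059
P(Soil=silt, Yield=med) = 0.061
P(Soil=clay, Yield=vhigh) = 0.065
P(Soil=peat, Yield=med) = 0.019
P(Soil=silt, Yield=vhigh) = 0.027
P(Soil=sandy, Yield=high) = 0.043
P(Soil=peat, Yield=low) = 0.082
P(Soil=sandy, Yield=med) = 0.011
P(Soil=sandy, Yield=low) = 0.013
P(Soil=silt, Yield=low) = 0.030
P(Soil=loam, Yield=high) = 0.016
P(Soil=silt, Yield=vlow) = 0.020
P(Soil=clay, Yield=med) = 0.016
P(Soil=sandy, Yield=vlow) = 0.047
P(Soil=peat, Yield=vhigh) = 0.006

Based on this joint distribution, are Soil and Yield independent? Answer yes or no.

P(Soil=peat) = 0.266 and P(Yield=vhigh) = 0.228, so their product is 0.06065, but P(Soil=peat, Yield=vhigh) = 0.006. Since these differ, Soil and Yield are not independent.

no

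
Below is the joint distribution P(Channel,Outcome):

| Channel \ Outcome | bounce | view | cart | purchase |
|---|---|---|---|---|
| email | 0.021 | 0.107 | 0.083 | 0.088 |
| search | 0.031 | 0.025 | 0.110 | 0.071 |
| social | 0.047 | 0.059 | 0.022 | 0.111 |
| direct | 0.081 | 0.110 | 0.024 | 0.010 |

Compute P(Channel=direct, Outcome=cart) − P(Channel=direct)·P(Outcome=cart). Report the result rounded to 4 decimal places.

-0.0298

P(Channel=direct) = 0.081 + 0.110 + 0.024 + 0.010 = 0.225.
P(Outcome=cart) = 0.083 + 0.110 + 0.022 + 0.024 = 0.239.
P(Channel=direct, Outcome=cart) − P(Channel=direct)P(Outcome=cart) = 0.024 − 0.225×0.239 = -0.0298.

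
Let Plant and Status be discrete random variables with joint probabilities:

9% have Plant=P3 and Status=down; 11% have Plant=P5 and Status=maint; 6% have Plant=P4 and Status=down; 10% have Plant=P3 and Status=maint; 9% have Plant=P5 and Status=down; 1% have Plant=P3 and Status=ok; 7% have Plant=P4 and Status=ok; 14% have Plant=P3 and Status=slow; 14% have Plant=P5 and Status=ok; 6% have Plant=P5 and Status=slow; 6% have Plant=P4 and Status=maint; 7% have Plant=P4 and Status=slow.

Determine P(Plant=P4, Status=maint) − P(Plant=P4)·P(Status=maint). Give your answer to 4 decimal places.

-0.0102

P(Plant=P4) = 0.07 + 0.07 + 0.06 + 0.06 = 0.26.
P(Status=maint) = 0.10 + 0.06 + 0.11 = 0.27.
P(Plant=P4, Status=maint) − P(Plant=P4)P(Status=maint) = 0.06 − 0.26×0.27 = -0.0102.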